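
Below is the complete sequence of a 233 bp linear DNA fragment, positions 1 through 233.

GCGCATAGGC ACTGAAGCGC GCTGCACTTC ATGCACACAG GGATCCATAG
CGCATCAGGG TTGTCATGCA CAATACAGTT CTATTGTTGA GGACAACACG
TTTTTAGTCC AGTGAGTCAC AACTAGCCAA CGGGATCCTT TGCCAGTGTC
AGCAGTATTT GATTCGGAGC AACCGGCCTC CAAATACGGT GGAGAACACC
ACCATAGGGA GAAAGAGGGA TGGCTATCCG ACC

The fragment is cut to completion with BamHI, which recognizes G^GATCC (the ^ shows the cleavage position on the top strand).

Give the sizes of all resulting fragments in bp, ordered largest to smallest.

BamHI sites (GGATCC) start at positions 41, 133.
BamHI cuts after the first base of each site, so after positions 41, 133.
Linear molecule, 2 cuts → 3 fragments:
  1–41 → 41 bp
  42–133 → 92 bp
  134–233 → 100 bp
Sorted largest to smallest: 100, 92, 41 bp.

100, 92, 41 bp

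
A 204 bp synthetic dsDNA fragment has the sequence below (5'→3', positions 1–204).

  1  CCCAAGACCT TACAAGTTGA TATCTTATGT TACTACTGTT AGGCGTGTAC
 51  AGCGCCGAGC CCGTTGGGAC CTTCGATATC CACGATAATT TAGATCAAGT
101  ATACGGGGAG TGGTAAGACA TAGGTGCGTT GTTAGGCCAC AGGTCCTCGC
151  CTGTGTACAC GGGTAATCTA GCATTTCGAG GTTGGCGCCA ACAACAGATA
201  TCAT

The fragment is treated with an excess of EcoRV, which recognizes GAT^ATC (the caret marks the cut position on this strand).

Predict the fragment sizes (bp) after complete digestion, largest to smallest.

EcoRV sites (GATATC) start at positions 19, 75, 197.
EcoRV cuts after base 3 of each site, so after positions 21, 77, 199.
Linear molecule, 3 cuts → 4 fragments:
  1–21 → 21 bp
  22–77 → 56 bp
  78–199 → 122 bp
  200–204 → 5 bp
Sorted largest to smallest: 122, 56, 21, 5 bp.

122, 56, 21, 5 bp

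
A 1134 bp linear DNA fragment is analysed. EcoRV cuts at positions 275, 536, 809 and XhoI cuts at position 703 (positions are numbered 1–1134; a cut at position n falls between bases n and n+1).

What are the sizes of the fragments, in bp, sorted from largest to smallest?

Combined cut positions (sorted): 275, 536, 703, 809.
Linear molecule, 4 cuts → 5 fragments:
  275 − 0 = 275 bp
  536 − 275 = 261 bp
  703 − 536 = 167 bp
  809 − 703 = 106 bp
  1134 − 809 = 325 bp
Sorted largest to smallest: 325, 275, 261, 167, 106 bp.

325, 275, 261, 167, 106 bp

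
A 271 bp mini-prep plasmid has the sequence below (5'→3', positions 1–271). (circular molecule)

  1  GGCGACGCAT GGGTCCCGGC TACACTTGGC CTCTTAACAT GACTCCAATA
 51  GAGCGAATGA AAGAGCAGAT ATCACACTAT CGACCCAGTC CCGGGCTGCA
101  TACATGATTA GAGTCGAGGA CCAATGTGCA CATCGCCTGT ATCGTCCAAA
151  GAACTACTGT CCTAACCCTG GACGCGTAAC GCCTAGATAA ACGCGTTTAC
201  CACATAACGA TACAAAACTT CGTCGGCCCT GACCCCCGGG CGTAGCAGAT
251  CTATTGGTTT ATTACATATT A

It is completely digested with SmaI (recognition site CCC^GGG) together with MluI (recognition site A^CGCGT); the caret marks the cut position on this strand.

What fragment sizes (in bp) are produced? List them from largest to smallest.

SmaI sites (CCCGGG) start at positions 90, 235.
SmaI cuts after base 3 of each site, so after positions 92, 237.
MluI sites (ACGCGT) start at positions 172, 191.
MluI cuts after the first base of each site, so after positions 172, 191.
Combined cut positions: 92, 172, 191, 237.
Circular molecule, 4 cuts → 4 fragments:
  93–172 → 80 bp
  173–191 → 19 bp
  192–237 → 46 bp
  238–271 then 1–92 → 34 + 92 = 126 bp
Sorted largest to smallest: 126, 80, 46, 19 bp.

126, 80, 46, 19 bp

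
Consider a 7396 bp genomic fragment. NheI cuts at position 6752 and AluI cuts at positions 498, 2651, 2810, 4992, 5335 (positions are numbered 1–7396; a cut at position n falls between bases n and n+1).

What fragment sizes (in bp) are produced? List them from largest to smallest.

2182, 2153, 1417, 644, 498, 343, 159 bp

Combined cut positions (sorted): 498, 2651, 2810, 4992, 5335, 6752.
Linear molecule, 6 cuts → 7 fragments:
  498 − 0 = 498 bp
  2651 − 498 = 2153 bp
  2810 − 2651 = 159 bp
  4992 − 2810 = 2182 bp
  5335 − 4992 = 343 bp
  6752 − 5335 = 1417 bp
  7396 − 6752 = 644 bp
Sorted largest to smallest: 2182, 2153, 1417, 644, 498, 343, 159 bp.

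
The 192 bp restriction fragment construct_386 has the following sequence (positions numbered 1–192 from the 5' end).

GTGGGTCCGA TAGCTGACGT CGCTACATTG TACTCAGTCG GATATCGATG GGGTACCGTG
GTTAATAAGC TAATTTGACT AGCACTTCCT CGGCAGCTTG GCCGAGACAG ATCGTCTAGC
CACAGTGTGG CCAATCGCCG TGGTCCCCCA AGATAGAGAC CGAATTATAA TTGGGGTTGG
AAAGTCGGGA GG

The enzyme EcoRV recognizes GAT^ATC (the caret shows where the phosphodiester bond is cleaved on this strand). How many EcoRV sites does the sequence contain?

GATATC occurs starting at position 41.
EcoRV cuts at 1 site.

1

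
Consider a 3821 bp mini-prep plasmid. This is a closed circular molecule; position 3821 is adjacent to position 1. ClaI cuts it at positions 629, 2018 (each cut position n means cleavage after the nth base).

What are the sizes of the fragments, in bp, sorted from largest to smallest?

Circular molecule, 2 cuts → 2 fragments:
  2018 − 629 = 1389 bp
  wrap: 3821 − 2018 + 629 = 2432 bp
Sorted largest to smallest: 2432, 1389 bp.

2432, 1389 bp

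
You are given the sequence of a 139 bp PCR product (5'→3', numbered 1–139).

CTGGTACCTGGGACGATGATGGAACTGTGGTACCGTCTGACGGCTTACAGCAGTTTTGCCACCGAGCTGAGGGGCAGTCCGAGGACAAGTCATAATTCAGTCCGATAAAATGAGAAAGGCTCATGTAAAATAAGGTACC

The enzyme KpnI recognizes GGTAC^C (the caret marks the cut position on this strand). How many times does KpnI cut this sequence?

GGTACC occurs starting at positions 3, 29, 134.
KpnI cuts at 3 sites.

3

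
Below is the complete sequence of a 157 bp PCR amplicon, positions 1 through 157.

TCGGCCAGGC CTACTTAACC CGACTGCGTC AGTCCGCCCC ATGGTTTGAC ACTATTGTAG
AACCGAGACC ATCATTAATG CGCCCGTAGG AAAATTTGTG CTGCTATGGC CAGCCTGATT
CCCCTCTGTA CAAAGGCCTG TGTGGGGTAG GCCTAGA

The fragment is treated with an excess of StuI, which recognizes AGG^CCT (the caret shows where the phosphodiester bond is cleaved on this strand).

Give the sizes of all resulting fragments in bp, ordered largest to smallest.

127, 15, 9, 6 bp

StuI sites (AGGCCT) start at positions 7, 134, 149.
StuI cuts after base 3 of each site, so after positions 9, 136, 151.
Linear molecule, 3 cuts → 4 fragments:
  1–9 → 9 bp
  10–136 → 127 bp
  137–151 → 15 bp
  152–157 → 6 bp
Sorted largest to smallest: 127, 15, 9, 6 bp.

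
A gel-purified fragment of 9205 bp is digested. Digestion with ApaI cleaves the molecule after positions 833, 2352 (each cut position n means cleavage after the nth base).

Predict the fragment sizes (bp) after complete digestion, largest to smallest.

6853, 1519, 833 bp

Linear molecule, 2 cuts → 3 fragments:
  833 − 0 = 833 bp
  2352 − 833 = 1519 bp
  9205 − 2352 = 6853 bp
Sorted largest to smallest: 6853, 1519, 833 bp.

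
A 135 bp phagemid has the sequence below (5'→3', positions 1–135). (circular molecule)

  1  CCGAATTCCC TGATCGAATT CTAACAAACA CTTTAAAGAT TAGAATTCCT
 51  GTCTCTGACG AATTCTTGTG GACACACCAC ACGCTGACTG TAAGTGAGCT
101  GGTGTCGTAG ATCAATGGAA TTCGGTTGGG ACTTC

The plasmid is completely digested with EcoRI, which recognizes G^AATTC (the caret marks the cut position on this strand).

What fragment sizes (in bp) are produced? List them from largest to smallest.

EcoRI sites (GAATTC) start at positions 3, 16, 43, 60, 118.
EcoRI cuts after the first base of each site, so after positions 3, 16, 43, 60, 118.
Circular molecule, 5 cuts → 5 fragments:
  4–16 → 13 bp
  17–43 → 27 bp
  44–60 → 17 bp
  61–118 → 58 bp
  119–135 then 1–3 → 17 + 3 = 20 bp
Sorted largest to smallest: 58, 27, 20, 17, 13 bp.

58, 27, 20, 17, 13 bp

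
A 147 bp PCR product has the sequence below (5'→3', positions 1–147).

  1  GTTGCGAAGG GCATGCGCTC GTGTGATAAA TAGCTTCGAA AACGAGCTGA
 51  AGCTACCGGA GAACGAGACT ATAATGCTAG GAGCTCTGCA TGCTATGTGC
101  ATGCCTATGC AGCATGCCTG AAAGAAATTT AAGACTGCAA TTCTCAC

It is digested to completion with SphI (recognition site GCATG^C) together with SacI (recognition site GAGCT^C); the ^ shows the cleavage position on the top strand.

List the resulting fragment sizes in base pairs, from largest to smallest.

SphI sites (GCATGC) start at positions 11, 88, 99, 112.
SphI cuts after base 5 of each site (before the last base), so after positions 15, 92, 103, 116.
The SacI site (GAGCTC) starts at position 81.
SacI cuts after base 5 of each site (before the last base), so after position 85.
Combined cut positions: 15, 85, 92, 103, 116.
Linear molecule, 5 cuts → 6 fragments:
  1–15 → 15 bp
  16–85 → 70 bp
  86–92 → 7 bp
  93–103 → 11 bp
  104–116 → 13 bp
  117–147 → 31 bp
Sorted largest to smallest: 70, 31, 15, 13, 11, 7 bp.

70, 31, 15, 13, 11, 7 bp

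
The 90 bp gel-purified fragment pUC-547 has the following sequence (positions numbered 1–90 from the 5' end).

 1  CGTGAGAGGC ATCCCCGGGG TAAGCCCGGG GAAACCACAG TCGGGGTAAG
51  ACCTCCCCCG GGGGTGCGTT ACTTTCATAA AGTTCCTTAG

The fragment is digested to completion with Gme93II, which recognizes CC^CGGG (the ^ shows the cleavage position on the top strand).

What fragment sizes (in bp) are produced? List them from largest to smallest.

Gme93II sites (CCCGGG) start at positions 14, 25, 57.
Gme93II cuts after base 2 of each site, so after positions 15, 26, 58.
Linear molecule, 3 cuts → 4 fragments:
  1–15 → 15 bp
  16–26 → 11 bp
  27–58 → 32 bp
  59–90 → 32 bp
Sorted largest to smallest: 32, 32, 15, 11 bp.

32, 32, 15, 11 bp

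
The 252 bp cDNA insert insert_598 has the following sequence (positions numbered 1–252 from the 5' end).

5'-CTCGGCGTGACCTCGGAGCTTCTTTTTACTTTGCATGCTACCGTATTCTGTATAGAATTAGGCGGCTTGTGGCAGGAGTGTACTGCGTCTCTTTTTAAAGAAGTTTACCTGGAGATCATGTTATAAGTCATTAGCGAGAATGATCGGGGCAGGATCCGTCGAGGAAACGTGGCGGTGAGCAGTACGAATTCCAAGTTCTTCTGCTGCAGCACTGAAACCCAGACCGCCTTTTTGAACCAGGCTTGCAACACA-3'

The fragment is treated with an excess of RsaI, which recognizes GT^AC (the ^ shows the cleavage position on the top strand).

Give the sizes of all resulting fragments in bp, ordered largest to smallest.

102, 81, 69 bp

RsaI sites (GTAC) start at positions 80, 182.
RsaI cuts after base 2 of each site, so after positions 81, 183.
Linear molecule, 2 cuts → 3 fragments:
  1–81 → 81 bp
  82–183 → 102 bp
  184–252 → 69 bp
Sorted largest to smallest: 102, 81, 69 bp.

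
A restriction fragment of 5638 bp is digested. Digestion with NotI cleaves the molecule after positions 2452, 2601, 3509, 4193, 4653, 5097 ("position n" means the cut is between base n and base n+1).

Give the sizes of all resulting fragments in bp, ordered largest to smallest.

Linear molecule, 6 cuts → 7 fragments:
  2452 − 0 = 2452 bp
  2601 − 2452 = 149 bp
  3509 − 2601 = 908 bp
  4193 − 3509 = 684 bp
  4653 − 4193 = 460 bp
  5097 − 4653 = 444 bp
  5638 − 5097 = 541 bp
Sorted largest to smallest: 2452, 908, 684, 541, 460, 444, 149 bp.

2452, 908, 684, 541, 460, 444, 149 bp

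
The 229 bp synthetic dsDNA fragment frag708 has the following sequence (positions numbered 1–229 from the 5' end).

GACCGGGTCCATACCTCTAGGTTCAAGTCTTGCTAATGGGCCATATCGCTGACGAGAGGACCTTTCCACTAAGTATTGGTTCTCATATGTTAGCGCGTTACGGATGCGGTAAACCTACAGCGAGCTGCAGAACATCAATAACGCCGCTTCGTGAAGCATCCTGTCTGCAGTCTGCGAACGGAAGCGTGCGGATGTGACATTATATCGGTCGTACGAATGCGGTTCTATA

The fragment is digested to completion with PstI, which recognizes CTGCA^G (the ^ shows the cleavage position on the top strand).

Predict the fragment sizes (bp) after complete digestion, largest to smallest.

129, 60, 40 bp

PstI sites (CTGCAG) start at positions 125, 165.
PstI cuts after base 5 of each site (before the last base), so after positions 129, 169.
Linear molecule, 2 cuts → 3 fragments:
  1–129 → 129 bp
  130–169 → 40 bp
  170–229 → 60 bp
Sorted largest to smallest: 129, 60, 40 bp.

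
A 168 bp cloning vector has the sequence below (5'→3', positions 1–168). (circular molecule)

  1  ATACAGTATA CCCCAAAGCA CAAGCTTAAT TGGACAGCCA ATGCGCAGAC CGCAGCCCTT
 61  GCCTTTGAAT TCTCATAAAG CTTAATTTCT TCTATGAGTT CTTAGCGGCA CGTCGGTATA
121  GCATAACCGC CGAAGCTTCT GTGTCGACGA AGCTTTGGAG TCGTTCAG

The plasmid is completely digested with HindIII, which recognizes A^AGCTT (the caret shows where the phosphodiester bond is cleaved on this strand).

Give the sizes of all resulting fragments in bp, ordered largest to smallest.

HindIII sites (AAGCTT) start at positions 22, 78, 133, 150.
HindIII cuts after the first base of each site, so after positions 22, 78, 133, 150.
Circular molecule, 4 cuts → 4 fragments:
  23–78 → 56 bp
  79–133 → 55 bp
  134–150 → 17 bp
  151–168 then 1–22 → 18 + 22 = 40 bp
Sorted largest to smallest: 56, 55, 40, 17 bp.

56, 55, 40, 17 bp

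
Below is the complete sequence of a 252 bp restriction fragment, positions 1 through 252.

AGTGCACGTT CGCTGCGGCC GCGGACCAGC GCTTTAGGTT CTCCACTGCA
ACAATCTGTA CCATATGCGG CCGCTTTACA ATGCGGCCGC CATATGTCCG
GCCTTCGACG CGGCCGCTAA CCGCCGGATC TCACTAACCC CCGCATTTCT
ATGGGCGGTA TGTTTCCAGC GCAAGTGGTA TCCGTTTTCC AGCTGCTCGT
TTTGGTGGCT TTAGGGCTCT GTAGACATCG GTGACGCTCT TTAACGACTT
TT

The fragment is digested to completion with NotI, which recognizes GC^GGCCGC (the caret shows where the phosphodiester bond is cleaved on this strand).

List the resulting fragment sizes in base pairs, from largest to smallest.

141, 52, 27, 16, 16 bp

NotI sites (GCGGCCGC) start at positions 15, 67, 83, 110.
NotI cuts after base 2 of each site, so after positions 16, 68, 84, 111.
Linear molecule, 4 cuts → 5 fragments:
  1–16 → 16 bp
  17–68 → 52 bp
  69–84 → 16 bp
  85–111 → 27 bp
  112–252 → 141 bp
Sorted largest to smallest: 141, 52, 27, 16, 16 bp.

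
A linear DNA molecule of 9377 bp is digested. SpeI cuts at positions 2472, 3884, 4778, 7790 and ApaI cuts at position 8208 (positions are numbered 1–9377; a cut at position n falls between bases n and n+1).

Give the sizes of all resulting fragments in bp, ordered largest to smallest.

3012, 2472, 1412, 1169, 894, 418 bp

Combined cut positions (sorted): 2472, 3884, 4778, 7790, 8208.
Linear molecule, 5 cuts → 6 fragments:
  2472 − 0 = 2472 bp
  3884 − 2472 = 1412 bp
  4778 − 3884 = 894 bp
  7790 − 4778 = 3012 bp
  8208 − 7790 = 418 bp
  9377 − 8208 = 1169 bp
Sorted largest to smallest: 3012, 2472, 1412, 1169, 894, 418 bp.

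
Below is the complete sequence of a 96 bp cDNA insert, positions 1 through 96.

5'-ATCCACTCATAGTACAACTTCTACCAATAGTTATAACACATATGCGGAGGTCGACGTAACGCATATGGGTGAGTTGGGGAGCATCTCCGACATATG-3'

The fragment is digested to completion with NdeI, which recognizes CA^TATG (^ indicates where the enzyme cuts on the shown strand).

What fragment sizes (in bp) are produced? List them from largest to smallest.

40, 29, 23, 4 bp

NdeI sites (CATATG) start at positions 39, 62, 91.
NdeI cuts after base 2 of each site, so after positions 40, 63, 92.
Linear molecule, 3 cuts → 4 fragments:
  1–40 → 40 bp
  41–63 → 23 bp
  64–92 → 29 bp
  93–96 → 4 bp
Sorted largest to smallest: 40, 29, 23, 4 bp.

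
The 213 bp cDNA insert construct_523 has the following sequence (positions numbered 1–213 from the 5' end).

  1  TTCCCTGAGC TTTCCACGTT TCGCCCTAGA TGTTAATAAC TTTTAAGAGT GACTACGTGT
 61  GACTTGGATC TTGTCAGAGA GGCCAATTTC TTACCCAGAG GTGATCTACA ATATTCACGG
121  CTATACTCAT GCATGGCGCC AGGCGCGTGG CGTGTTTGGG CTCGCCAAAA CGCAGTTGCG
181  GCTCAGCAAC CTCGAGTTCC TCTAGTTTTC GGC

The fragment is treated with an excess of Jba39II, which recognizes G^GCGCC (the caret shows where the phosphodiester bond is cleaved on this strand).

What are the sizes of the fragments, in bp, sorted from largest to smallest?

135, 78 bp

The Jba39II site (GGCGCC) starts at position 135.
Jba39II cuts after the first base of each site, so after position 135.
Linear molecule, 1 cut → 2 fragments:
  1–135 → 135 bp
  136–213 → 78 bp
Sorted largest to smallest: 135, 78 bp.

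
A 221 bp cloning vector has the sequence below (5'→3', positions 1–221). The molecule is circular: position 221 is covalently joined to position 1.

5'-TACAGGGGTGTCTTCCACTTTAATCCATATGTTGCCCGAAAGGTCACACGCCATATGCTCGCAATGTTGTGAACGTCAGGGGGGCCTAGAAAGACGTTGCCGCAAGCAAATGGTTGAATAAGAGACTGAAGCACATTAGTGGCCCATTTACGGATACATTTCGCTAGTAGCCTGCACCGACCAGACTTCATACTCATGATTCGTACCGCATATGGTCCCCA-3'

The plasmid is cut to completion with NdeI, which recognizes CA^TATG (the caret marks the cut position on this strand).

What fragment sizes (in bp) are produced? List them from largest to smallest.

NdeI sites (CATATG) start at positions 26, 52, 209.
NdeI cuts after base 2 of each site, so after positions 27, 53, 210.
Circular molecule, 3 cuts → 3 fragments:
  28–53 → 26 bp
  54–210 → 157 bp
  211–221 then 1–27 → 11 + 27 = 38 bp
Sorted largest to smallest: 157, 38, 26 bp.

157, 38, 26 bp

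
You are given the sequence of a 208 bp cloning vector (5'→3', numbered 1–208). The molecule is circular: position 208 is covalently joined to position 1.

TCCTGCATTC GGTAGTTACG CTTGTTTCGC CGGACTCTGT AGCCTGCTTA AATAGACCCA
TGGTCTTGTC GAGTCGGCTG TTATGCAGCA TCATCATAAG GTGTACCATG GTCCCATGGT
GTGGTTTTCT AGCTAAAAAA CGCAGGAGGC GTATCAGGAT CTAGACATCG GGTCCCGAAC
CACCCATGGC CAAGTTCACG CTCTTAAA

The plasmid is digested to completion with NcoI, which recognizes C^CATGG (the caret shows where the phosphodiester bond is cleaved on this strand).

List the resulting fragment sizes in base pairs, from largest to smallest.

NcoI sites (CCATGG) start at positions 58, 106, 114, 184.
NcoI cuts after the first base of each site, so after positions 58, 106, 114, 184.
Circular molecule, 4 cuts → 4 fragments:
  59–106 → 48 bp
  107–114 → 8 bp
  115–184 → 70 bp
  185–208 then 1–58 → 24 + 58 = 82 bp
Sorted largest to smallest: 82, 70, 48, 8 bp.

82, 70, 48, 8 bp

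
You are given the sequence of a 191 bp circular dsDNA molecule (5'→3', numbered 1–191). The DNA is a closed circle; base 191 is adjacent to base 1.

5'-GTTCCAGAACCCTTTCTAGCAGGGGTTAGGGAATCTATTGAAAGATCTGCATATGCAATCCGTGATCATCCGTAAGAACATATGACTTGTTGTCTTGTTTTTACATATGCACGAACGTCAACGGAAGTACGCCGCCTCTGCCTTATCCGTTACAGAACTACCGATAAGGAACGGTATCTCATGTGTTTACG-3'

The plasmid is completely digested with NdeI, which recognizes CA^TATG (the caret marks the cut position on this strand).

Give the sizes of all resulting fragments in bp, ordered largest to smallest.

NdeI sites (CATATG) start at positions 50, 79, 104.
NdeI cuts after base 2 of each site, so after positions 51, 80, 105.
Circular molecule, 3 cuts → 3 fragments:
  52–80 → 29 bp
  81–105 → 25 bp
  106–191 then 1–51 → 86 + 51 = 137 bp
Sorted largest to smallest: 137, 29, 25 bp.

137, 29, 25 bp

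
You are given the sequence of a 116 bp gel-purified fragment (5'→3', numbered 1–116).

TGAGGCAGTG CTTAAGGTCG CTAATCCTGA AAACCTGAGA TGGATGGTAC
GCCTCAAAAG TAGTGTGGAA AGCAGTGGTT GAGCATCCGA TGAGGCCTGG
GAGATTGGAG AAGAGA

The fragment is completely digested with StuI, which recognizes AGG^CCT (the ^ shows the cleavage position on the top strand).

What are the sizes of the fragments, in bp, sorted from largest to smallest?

95, 21 bp

The StuI site (AGGCCT) starts at position 93.
StuI cuts after base 3 of each site, so after position 95.
Linear molecule, 1 cut → 2 fragments:
  1–95 → 95 bp
  96–116 → 21 bp
Sorted largest to smallest: 95, 21 bp.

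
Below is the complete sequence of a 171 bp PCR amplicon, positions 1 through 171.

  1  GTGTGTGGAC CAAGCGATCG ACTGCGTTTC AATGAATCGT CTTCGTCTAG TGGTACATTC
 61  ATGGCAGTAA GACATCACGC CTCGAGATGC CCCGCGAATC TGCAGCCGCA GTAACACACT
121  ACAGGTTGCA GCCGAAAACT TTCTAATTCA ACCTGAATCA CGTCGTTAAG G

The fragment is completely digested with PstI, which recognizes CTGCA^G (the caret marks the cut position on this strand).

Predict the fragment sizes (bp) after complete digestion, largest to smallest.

104, 67 bp

The PstI site (CTGCAG) starts at position 100.
PstI cuts after base 5 of each site (before the last base), so after position 104.
Linear molecule, 1 cut → 2 fragments:
  1–104 → 104 bp
  105–171 → 67 bp
Sorted largest to smallest: 104, 67 bp.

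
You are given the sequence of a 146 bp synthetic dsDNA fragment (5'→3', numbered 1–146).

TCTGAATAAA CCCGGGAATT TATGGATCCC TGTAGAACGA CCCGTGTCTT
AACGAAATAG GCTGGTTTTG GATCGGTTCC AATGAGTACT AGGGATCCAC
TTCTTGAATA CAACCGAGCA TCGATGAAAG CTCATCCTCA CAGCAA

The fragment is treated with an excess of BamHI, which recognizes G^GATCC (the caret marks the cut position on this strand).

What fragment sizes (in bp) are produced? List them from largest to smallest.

69, 53, 24 bp

BamHI sites (GGATCC) start at positions 24, 93.
BamHI cuts after the first base of each site, so after positions 24, 93.
Linear molecule, 2 cuts → 3 fragments:
  1–24 → 24 bp
  25–93 → 69 bp
  94–146 → 53 bp
Sorted largest to smallest: 69, 53, 24 bp.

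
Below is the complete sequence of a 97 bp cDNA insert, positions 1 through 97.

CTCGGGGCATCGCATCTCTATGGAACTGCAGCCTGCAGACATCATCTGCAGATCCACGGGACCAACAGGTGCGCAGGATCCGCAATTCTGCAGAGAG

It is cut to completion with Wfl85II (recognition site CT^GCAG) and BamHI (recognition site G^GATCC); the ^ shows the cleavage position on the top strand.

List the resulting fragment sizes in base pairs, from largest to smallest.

29, 27, 13, 13, 8, 7 bp

Wfl85II sites (CTGCAG) start at positions 26, 33, 46, 88.
Wfl85II cuts after base 2 of each site, so after positions 27, 34, 47, 89.
The BamHI site (GGATCC) starts at position 76.
BamHI cuts after the first base of each site, so after position 76.
Combined cut positions: 27, 34, 47, 76, 89.
Linear molecule, 5 cuts → 6 fragments:
  1–27 → 27 bp
  28–34 → 7 bp
  35–47 → 13 bp
  48–76 → 29 bp
  77–89 → 13 bp
  90–97 → 8 bp
Sorted largest to smallest: 29, 27, 13, 13, 8, 7 bp.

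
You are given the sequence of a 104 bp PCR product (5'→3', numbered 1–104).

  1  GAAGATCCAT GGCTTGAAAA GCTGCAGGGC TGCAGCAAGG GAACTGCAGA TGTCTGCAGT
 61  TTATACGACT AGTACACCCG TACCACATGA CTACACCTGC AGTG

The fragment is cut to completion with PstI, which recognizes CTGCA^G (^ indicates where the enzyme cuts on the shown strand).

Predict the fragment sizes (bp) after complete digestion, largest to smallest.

43, 26, 14, 10, 8, 3 bp

PstI sites (CTGCAG) start at positions 22, 30, 44, 54, 97.
PstI cuts after base 5 of each site (before the last base), so after positions 26, 34, 48, 58, 101.
Linear molecule, 5 cuts → 6 fragments:
  1–26 → 26 bp
  27–34 → 8 bp
  35–48 → 14 bp
  49–58 → 10 bp
  59–101 → 43 bp
  102–104 → 3 bp
Sorted largest to smallest: 43, 26, 14, 10, 8, 3 bp.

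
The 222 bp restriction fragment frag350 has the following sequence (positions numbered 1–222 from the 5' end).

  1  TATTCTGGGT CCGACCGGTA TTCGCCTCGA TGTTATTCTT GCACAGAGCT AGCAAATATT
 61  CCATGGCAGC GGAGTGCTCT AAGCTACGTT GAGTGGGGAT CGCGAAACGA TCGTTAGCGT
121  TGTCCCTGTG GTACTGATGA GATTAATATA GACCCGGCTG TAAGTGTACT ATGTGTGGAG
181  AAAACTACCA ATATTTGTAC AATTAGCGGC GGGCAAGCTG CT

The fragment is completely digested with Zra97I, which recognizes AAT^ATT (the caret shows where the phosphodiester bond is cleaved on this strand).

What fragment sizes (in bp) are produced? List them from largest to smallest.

135, 57, 30 bp

Zra97I sites (AATATT) start at positions 55, 190.
Zra97I cuts after base 3 of each site, so after positions 57, 192.
Linear molecule, 2 cuts → 3 fragments:
  1–57 → 57 bp
  58–192 → 135 bp
  193–222 → 30 bp
Sorted largest to smallest: 135, 57, 30 bp.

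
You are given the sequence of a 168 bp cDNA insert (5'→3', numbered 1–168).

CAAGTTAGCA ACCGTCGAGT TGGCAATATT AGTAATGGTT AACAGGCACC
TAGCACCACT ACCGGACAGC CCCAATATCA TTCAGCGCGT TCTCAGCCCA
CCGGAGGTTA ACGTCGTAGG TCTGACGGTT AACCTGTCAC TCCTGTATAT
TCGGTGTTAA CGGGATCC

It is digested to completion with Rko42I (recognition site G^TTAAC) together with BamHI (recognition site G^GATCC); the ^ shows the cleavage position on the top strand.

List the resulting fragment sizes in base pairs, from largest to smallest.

Rko42I sites (GTTAAC) start at positions 38, 107, 128, 156.
Rko42I cuts after the first base of each site, so after positions 38, 107, 128, 156.
The BamHI site (GGATCC) starts at position 163.
BamHI cuts after the first base of each site, so after position 163.
Combined cut positions: 38, 107, 128, 156, 163.
Linear molecule, 5 cuts → 6 fragments:
  1–38 → 38 bp
  39–107 → 69 bp
  108–128 → 21 bp
  129–156 → 28 bp
  157–163 → 7 bp
  164–168 → 5 bp
Sorted largest to smallest: 69, 38, 28, 21, 7, 5 bp.

69, 38, 28, 21, 7, 5 bp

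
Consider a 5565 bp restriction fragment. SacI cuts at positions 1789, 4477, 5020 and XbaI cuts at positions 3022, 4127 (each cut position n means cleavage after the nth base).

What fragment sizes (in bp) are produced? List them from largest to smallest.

Combined cut positions (sorted): 1789, 3022, 4127, 4477, 5020.
Linear molecule, 5 cuts → 6 fragments:
  1789 − 0 = 1789 bp
  3022 − 1789 = 1233 bp
  4127 − 3022 = 1105 bp
  4477 − 4127 = 350 bp
  5020 − 4477 = 543 bp
  5565 − 5020 = 545 bp
Sorted largest to smallest: 1789, 1233, 1105, 545, 543, 350 bp.

1789, 1233, 1105, 545, 543, 350 bp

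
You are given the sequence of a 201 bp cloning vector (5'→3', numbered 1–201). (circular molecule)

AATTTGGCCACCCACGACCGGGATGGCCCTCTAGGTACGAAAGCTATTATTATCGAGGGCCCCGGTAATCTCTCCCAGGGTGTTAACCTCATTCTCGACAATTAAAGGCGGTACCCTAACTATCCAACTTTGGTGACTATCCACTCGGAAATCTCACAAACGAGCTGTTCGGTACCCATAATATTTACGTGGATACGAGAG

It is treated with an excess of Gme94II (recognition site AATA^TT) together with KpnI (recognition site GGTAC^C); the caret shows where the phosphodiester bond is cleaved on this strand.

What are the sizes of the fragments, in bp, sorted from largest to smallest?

The Gme94II site (AATATT) starts at position 180.
Gme94II cuts after base 4 of each site, so after position 183.
KpnI sites (GGTACC) start at positions 110, 171.
KpnI cuts after base 5 of each site (before the last base), so after positions 114, 175.
Combined cut positions: 114, 175, 183.
Circular molecule, 3 cuts → 3 fragments:
  115–175 → 61 bp
  176–183 → 8 bp
  184–201 then 1–114 → 18 + 114 = 132 bp
Sorted largest to smallest: 132, 61, 8 bp.

132, 61, 8 bp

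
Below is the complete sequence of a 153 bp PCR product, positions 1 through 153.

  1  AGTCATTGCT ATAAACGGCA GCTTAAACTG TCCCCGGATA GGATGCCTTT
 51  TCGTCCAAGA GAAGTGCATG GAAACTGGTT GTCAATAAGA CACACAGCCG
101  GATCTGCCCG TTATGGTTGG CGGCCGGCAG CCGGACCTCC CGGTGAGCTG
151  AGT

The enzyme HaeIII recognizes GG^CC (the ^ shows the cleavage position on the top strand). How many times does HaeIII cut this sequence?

1

GGCC occurs starting at position 122.
HaeIII cuts at 1 site.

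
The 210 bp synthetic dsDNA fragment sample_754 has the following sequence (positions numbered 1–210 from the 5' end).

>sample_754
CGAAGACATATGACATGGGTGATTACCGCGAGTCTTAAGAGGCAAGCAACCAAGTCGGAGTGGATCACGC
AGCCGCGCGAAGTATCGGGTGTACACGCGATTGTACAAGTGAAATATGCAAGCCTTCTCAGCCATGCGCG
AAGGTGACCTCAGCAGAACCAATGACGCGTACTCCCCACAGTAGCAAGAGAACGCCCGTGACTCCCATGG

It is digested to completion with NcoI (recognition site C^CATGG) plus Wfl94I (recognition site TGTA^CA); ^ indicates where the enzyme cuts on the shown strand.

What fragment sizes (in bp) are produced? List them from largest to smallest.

100, 93, 12, 5 bp

The NcoI site (CCATGG) starts at position 205.
NcoI cuts after the first base of each site, so after position 205.
Wfl94I sites (TGTACA) start at positions 90, 102.
Wfl94I cuts after base 4 of each site, so after positions 93, 105.
Combined cut positions: 93, 105, 205.
Linear molecule, 3 cuts → 4 fragments:
  1–93 → 93 bp
  94–105 → 12 bp
  106–205 → 100 bp
  206–210 → 5 bp
Sorted largest to smallest: 100, 93, 12, 5 bp.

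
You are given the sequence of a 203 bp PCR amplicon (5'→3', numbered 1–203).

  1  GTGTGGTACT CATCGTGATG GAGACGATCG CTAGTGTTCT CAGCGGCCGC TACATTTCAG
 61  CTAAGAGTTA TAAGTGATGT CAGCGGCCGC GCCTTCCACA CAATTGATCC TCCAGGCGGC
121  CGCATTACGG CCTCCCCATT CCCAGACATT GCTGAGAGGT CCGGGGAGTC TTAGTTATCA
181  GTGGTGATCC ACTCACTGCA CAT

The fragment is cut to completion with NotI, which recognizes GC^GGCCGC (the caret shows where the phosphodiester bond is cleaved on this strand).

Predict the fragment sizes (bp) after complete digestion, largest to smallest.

NotI sites (GCGGCCGC) start at positions 43, 83, 116.
NotI cuts after base 2 of each site, so after positions 44, 84, 117.
Linear molecule, 3 cuts → 4 fragments:
  1–44 → 44 bp
  45–84 → 40 bp
  85–117 → 33 bp
  118–203 → 86 bp
Sorted largest to smallest: 86, 44, 40, 33 bp.

86, 44, 40, 33 bp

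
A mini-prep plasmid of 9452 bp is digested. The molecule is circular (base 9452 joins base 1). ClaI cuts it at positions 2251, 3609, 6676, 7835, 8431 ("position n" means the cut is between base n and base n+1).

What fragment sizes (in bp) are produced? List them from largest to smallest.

Circular molecule, 5 cuts → 5 fragments:
  3609 − 2251 = 1358 bp
  6676 − 3609 = 3067 bp
  7835 − 6676 = 1159 bp
  8431 − 7835 = 596 bp
  wrap: 9452 − 8431 + 2251 = 3272 bp
Sorted largest to smallest: 3272, 3067, 1358, 1159, 596 bp.

3272, 3067, 1358, 1159, 596 bp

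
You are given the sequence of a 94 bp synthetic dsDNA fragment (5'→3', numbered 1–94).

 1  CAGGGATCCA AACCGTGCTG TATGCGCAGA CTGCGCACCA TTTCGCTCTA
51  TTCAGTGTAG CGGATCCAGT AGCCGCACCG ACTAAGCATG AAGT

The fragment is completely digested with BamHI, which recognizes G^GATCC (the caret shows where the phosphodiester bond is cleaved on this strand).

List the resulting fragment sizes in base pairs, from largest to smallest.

58, 32, 4 bp

BamHI sites (GGATCC) start at positions 4, 62.
BamHI cuts after the first base of each site, so after positions 4, 62.
Linear molecule, 2 cuts → 3 fragments:
  1–4 → 4 bp
  5–62 → 58 bp
  63–94 → 32 bp
Sorted largest to smallest: 58, 32, 4 bp.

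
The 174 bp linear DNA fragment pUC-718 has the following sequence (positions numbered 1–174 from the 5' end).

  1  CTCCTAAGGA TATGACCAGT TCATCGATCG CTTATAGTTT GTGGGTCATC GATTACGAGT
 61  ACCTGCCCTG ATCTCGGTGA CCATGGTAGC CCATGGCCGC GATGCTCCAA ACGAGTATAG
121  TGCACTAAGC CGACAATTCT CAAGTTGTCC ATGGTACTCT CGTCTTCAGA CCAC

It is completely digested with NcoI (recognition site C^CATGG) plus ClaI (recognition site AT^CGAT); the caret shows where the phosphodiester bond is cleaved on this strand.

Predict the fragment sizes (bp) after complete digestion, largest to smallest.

NcoI sites (CCATGG) start at positions 81, 91, 149.
NcoI cuts after the first base of each site, so after positions 81, 91, 149.
ClaI sites (ATCGAT) start at positions 23, 48.
ClaI cuts after base 2 of each site, so after positions 24, 49.
Combined cut positions: 24, 49, 81, 91, 149.
Linear molecule, 5 cuts → 6 fragments:
  1–24 → 24 bp
  25–49 → 25 bp
  50–81 → 32 bp
  82–91 → 10 bp
  92–149 → 58 bp
  150–174 → 25 bp
Sorted largest to smallest: 58, 32, 25, 25, 24, 10 bp.

58, 32, 25, 25, 24, 10 bp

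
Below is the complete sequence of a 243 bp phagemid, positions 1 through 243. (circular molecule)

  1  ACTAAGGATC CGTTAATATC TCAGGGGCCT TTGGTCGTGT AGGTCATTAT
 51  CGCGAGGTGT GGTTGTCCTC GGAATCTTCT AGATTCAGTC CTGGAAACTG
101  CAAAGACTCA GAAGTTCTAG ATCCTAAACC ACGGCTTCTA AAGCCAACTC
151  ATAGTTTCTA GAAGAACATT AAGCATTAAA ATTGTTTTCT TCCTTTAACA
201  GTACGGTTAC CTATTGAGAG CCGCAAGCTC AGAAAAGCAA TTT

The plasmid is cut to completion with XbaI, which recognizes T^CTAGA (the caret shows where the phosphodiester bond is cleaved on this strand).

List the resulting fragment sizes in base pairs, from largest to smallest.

164, 41, 38 bp

XbaI sites (TCTAGA) start at positions 78, 116, 157.
XbaI cuts after the first base of each site, so after positions 78, 116, 157.
Circular molecule, 3 cuts → 3 fragments:
  79–116 → 38 bp
  117–157 → 41 bp
  158–243 then 1–78 → 86 + 78 = 164 bp
Sorted largest to smallest: 164, 41, 38 bp.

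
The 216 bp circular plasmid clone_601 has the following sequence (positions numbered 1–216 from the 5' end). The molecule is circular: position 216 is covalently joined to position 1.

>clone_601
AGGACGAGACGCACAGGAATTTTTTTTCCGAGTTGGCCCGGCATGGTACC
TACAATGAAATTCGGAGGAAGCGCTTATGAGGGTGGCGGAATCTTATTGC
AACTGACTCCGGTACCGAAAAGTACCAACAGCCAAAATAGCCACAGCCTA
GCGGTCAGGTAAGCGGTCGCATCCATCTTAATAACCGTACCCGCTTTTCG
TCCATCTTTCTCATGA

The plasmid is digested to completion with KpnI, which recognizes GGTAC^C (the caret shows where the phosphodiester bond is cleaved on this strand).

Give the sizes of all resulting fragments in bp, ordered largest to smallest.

150, 66 bp

KpnI sites (GGTACC) start at positions 45, 111.
KpnI cuts after base 5 of each site (before the last base), so after positions 49, 115.
Circular molecule, 2 cuts → 2 fragments:
  50–115 → 66 bp
  116–216 then 1–49 → 101 + 49 = 150 bp
Sorted largest to smallest: 150, 66 bp.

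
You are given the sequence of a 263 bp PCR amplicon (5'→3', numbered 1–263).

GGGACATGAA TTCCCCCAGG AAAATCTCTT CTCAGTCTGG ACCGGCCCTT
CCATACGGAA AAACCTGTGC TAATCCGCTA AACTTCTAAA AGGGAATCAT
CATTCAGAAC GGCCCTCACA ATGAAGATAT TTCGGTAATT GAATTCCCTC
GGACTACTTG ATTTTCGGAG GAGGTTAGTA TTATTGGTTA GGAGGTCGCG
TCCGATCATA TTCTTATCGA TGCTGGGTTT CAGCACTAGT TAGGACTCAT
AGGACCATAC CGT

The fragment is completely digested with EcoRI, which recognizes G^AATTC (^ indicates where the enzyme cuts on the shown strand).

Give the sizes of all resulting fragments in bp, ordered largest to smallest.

133, 122, 8 bp

EcoRI sites (GAATTC) start at positions 8, 141.
EcoRI cuts after the first base of each site, so after positions 8, 141.
Linear molecule, 2 cuts → 3 fragments:
  1–8 → 8 bp
  9–141 → 133 bp
  142–263 → 122 bp
Sorted largest to smallest: 133, 122, 8 bp.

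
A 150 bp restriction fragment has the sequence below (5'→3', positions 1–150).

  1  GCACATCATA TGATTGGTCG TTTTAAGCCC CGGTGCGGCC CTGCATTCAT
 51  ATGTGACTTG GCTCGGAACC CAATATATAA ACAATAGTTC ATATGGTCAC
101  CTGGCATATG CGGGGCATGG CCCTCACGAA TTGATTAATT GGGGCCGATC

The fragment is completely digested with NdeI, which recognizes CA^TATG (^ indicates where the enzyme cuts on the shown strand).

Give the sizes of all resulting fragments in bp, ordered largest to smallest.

NdeI sites (CATATG) start at positions 7, 48, 90, 105.
NdeI cuts after base 2 of each site, so after positions 8, 49, 91, 106.
Linear molecule, 4 cuts → 5 fragments:
  1–8 → 8 bp
  9–49 → 41 bp
  50–91 → 42 bp
  92–106 → 15 bp
  107–150 → 44 bp
Sorted largest to smallest: 44, 42, 41, 15, 8 bp.

44, 42, 41, 15, 8 bp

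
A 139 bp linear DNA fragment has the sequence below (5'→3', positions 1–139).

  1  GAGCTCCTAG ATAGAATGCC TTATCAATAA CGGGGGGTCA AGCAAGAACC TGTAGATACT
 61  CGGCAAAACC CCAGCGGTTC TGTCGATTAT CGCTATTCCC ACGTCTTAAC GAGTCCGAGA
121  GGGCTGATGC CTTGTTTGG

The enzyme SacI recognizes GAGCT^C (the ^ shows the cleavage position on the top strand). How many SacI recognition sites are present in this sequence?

GAGCTC occurs starting at position 1.
SacI cuts at 1 site.

1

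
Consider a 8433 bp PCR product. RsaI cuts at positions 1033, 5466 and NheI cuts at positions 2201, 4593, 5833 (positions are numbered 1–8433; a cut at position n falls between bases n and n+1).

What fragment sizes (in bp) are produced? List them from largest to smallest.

Combined cut positions (sorted): 1033, 2201, 4593, 5466, 5833.
Linear molecule, 5 cuts → 6 fragments:
  1033 − 0 = 1033 bp
  2201 − 1033 = 1168 bp
  4593 − 2201 = 2392 bp
  5466 − 4593 = 873 bp
  5833 − 5466 = 367 bp
  8433 − 5833 = 2600 bp
Sorted largest to smallest: 2600, 2392, 1168, 1033, 873, 367 bp.

2600, 2392, 1168, 1033, 873, 367 bp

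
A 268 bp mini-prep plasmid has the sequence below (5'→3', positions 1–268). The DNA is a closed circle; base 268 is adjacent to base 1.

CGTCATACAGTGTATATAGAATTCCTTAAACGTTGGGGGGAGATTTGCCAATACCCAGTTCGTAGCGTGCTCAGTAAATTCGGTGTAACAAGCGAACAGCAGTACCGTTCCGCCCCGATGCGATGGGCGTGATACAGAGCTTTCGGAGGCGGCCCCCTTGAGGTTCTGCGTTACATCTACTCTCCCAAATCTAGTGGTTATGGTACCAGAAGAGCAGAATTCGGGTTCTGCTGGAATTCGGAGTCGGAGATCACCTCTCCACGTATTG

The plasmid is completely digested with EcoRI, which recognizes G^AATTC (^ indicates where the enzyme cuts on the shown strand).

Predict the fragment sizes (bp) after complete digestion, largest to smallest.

EcoRI sites (GAATTC) start at positions 19, 217, 234.
EcoRI cuts after the first base of each site, so after positions 19, 217, 234.
Circular molecule, 3 cuts → 3 fragments:
  20–217 → 198 bp
  218–234 → 17 bp
  235–268 then 1–19 → 34 + 19 = 53 bp
Sorted largest to smallest: 198, 53, 17 bp.

198, 53, 17 bp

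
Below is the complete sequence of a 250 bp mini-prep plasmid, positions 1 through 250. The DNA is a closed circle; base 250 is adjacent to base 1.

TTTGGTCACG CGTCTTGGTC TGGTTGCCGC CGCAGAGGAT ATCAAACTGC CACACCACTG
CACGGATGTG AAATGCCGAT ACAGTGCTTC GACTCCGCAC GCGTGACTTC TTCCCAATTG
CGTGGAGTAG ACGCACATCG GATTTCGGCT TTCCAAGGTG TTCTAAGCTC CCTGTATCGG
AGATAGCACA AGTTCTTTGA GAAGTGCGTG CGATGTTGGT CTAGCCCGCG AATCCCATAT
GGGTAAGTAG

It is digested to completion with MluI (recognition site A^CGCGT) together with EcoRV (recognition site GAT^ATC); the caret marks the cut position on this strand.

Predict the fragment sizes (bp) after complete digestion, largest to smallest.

159, 59, 32 bp

MluI sites (ACGCGT) start at positions 8, 99.
MluI cuts after the first base of each site, so after positions 8, 99.
The EcoRV site (GATATC) starts at position 38.
EcoRV cuts after base 3 of each site, so after position 40.
Combined cut positions: 8, 40, 99.
Circular molecule, 3 cuts → 3 fragments:
  9–40 → 32 bp
  41–99 → 59 bp
  100–250 then 1–8 → 151 + 8 = 159 bp
Sorted largest to smallest: 159, 59, 32 bp.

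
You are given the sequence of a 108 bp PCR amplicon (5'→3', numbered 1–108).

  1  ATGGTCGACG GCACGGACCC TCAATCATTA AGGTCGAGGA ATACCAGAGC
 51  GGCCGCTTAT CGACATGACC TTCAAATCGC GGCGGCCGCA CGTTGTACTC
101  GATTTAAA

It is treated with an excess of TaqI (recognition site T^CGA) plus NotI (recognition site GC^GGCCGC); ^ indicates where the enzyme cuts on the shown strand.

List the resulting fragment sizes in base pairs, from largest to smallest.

TaqI sites (TCGA) start at positions 5, 34, 60, 99.
TaqI cuts after the first base of each site, so after positions 5, 34, 60, 99.
NotI sites (GCGGCCGC) start at positions 49, 82.
NotI cuts after base 2 of each site, so after positions 50, 83.
Combined cut positions: 5, 34, 50, 60, 83, 99.
Linear molecule, 6 cuts → 7 fragments:
  1–5 → 5 bp
  6–34 → 29 bp
  35–50 → 16 bp
  51–60 → 10 bp
  61–83 → 23 bp
  84–99 → 16 bp
  100–108 → 9 bp
Sorted largest to smallest: 29, 23, 16, 16, 10, 9, 5 bp.

29, 23, 16, 16, 10, 9, 5 bp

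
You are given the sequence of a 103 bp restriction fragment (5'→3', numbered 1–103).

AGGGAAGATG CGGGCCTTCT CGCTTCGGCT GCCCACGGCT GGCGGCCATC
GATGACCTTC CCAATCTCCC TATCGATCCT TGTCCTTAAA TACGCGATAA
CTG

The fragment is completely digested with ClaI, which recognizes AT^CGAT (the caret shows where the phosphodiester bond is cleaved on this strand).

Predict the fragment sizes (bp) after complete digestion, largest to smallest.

ClaI sites (ATCGAT) start at positions 48, 72.
ClaI cuts after base 2 of each site, so after positions 49, 73.
Linear molecule, 2 cuts → 3 fragments:
  1–49 → 49 bp
  50–73 → 24 bp
  74–103 → 30 bp
Sorted largest to smallest: 49, 30, 24 bp.

49, 30, 24 bp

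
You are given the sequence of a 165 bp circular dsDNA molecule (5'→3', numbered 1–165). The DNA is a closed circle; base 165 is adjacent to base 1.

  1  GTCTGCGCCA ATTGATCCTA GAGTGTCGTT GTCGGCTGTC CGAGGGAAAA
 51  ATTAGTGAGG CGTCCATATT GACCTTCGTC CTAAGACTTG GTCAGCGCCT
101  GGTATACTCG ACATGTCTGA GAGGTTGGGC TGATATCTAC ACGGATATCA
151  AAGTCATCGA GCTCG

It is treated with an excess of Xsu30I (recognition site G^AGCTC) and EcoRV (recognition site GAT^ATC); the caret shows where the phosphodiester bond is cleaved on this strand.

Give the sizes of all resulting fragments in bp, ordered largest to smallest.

The Xsu30I site (GAGCTC) starts at position 159.
Xsu30I cuts after the first base of each site, so after position 159.
EcoRV sites (GATATC) start at positions 132, 144.
EcoRV cuts after base 3 of each site, so after positions 134, 146.
Combined cut positions: 134, 146, 159.
Circular molecule, 3 cuts → 3 fragments:
  135–146 → 12 bp
  147–159 → 13 bp
  160–165 then 1–134 → 6 + 134 = 140 bp
Sorted largest to smallest: 140, 13, 12 bp.

140, 13, 12 bp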